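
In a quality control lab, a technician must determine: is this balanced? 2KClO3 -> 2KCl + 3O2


Equation: 2KClO3 -> 2KCl + 3O2
Check atoms: Cl: 2=2, K: 2=2, O: 6=6
Balanced

Yes, balanced


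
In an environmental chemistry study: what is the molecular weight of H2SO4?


M(H2SO4) = 2×1.008 + 1×32.07 + 4×16.0
= 2.02 + 32.07 + 64.0
= 98.09 g/mol

98.09 g/mol


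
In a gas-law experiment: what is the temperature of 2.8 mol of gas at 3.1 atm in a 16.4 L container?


PV = nRT  (R = 0.08206 L·atm/(mol·K))
T = PV/(nR) = 3.1×16.4/(2.8×0.08206)
= 50.84/0.229768
= 221.27 K

221.27 K


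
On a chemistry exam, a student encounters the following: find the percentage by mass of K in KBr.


M(KBr) = 1×39.1 + 1×79.9 = 119.00 g/mol
Mass of K = 1 × 39.1 = 39.10 g/mol
% K = 39.10/119.00 × 100 = 32.86%

32.86%


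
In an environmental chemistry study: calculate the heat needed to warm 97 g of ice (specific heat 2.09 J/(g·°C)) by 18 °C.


q = mcΔT = 97 × 2.09 × 18
= 3649.14 J

3649.14 J


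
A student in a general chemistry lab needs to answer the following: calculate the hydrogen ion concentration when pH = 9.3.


[H+] = 10^(-pH) = 10^(-9.3)
= 5.01×10^-10 M

5.01×10^-10 M


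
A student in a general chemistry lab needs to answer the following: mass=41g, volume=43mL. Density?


ρ = mass/volume
= 41/43
= 0.953 g/mL

0.953 g/mL


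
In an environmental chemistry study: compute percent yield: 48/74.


% yield = actual/theoretical × 100
= 48/74 × 100
= 64.86%

64.86%


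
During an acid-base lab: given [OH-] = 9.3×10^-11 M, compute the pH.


pOH = -log10([OH-]) = -log10(9.3×10^-11)
= 11 - log10(9.3) = 10.03
pH = 14 - pOH = 14 - 10.03 = 3.97

3.97


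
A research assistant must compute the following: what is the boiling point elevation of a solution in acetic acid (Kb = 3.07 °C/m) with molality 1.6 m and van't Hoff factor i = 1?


ΔTb = Kb × m × i
= 3.07 × 1.6 × 1
= 4.912 °C

4.912 °C


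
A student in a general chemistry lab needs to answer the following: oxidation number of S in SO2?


x + 2(-2) = 0, so x = +4
Oxidation number: +4

+4


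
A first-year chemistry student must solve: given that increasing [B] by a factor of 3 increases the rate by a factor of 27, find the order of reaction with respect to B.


rate ∝ [B]^n
3^n = 27 → n = 3
Order in B: 3

3


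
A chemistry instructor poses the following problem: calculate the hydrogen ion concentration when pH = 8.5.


[H+] = 10^(-pH) = 10^(-8.5)
= 3.16×10^-9 M

3.16×10^-9 M


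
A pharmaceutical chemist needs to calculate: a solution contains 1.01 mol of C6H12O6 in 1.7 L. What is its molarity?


M = n/V = 1.01/1.7 = 0.594 mol/L

0.594 M


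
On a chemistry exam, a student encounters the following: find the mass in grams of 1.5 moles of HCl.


M(HCl) = 36.46 g/mol
mass = n × M = 1.5 × 36.46 = 54.69 g

54.69 g


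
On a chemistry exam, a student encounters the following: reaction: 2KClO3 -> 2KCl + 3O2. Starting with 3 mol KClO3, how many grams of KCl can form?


Mole ratio KCl:KClO3 = 2:2
n(KCl) = 3 × 2/2 = 3.000 mol
mass = 3.000 × 74.55 = 223.65 g

223.65 g


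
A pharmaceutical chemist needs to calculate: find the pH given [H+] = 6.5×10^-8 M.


pH = -log10([H+]) = -log10(6.5×10^-8)
= 8 - log10(6.5)
= 8 - 0.81
= 7.19

7.19


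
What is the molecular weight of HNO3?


M(HNO3) = 1×1.008 + 1×14.01 + 3×16.0
= 1.01 + 14.01 + 48.0
= 63.02 g/mol

63.02 g/mol


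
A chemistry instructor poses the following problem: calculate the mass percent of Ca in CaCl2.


M(CaCl2) = 1×40.08 + 2×35.45 = 110.98 g/mol
Mass of Ca = 1 × 40.08 = 40.08 g/mol
% Ca = 40.08/110.98 × 100 = 36.11%

36.11%


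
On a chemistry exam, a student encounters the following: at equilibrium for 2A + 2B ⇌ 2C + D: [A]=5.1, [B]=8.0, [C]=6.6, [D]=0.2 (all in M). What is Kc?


Kc = [C]^2[D]/([A]^2[B]^2)
= (6.6^2 × 0.2^1)/(5.1^2 × 8.0^2)
= 8.712/1664.64
= 0.005234

0.005234


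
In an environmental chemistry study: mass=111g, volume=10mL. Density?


ρ = mass/volume
= 111/10
= 11.1 g/mL

11.1 g/mL


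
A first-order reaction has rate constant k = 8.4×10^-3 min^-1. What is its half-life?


t½ = ln2/k = 0.693147/(8.4×10^-3 min^-1)
= 82.52 min

82.52 min


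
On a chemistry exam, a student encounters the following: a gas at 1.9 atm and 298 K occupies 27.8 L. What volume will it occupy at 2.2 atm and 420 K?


P1V1/T1 = P2V2/T2
V2 = P1V1T2/(T1P2)
= 1.9×27.8×420/(298×2.2)
= 33.838 L

33.838 L


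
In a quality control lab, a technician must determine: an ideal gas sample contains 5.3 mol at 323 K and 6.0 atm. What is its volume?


PV = nRT  (R = 0.08206 L·atm/(mol·K))
V = nRT/P = 5.3×0.08206×323/6.0
= 23.413 L

23.413 L


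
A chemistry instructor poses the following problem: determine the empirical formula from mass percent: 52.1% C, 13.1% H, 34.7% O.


Assume 100 g sample. Moles of each element:
  C: 52.1/12.01 = 4.338 mol
  H: 13.1/1.008 = 12.996 mol
  O: 34.7/16.0 = 2.169 mol
Divide by smallest (2.169):
  C: 4.338/2.169 = 2.0
  H: 12.996/2.169 = 5.99
  O: 2.169/2.169 = 1.0
Empirical formula: C2H6O

C2H6O


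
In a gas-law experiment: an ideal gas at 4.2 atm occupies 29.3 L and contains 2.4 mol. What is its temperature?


PV = nRT  (R = 0.08206 L·atm/(mol·K))
T = PV/(nR) = 4.2×29.3/(2.4×0.08206)
= 123.06/0.196944
= 624.85 K

624.85 K


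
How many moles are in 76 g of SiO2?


M(SiO2) = 60.09 g/mol
n = mass/M = 76/60.09 = 1.2648 mol

1.2648 mol


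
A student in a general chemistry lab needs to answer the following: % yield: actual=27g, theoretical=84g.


% yield = actual/theoretical × 100
= 27/84 × 100
= 32.14%

32.14%


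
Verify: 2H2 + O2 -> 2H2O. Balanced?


Equation: 2H2 + O2 -> 2H2O
Check atoms: H: 4=4, O: 2=2
Balanced

Yes, balanced


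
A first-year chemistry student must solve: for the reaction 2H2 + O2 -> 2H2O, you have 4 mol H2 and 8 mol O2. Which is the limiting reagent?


Mole ratio available / coefficient:
  H2: 4/2 = 2.000
  O2: 8/1 = 8.000
Smaller ratio is limiting.

H2


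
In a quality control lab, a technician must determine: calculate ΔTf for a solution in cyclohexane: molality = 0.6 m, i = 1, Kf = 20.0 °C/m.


ΔTf = Kf × m × i
= 20.0 × 0.6 × 1
= 12.0 °C

12.0 °C


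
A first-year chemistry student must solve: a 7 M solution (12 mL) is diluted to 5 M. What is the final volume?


C1V1 = C2V2
7 × 12 = 5 × V2
V2 = 84/5 = 16.8 mL

16.8 mL


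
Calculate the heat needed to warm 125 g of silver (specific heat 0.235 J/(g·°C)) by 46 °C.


q = mcΔT = 125 × 0.235 × 46
= 1351.25 J

1351.25 J


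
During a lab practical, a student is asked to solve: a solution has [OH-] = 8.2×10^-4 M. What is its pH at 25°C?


pOH = -log10([OH-]) = -log10(8.2×10^-4)
= 4 - log10(8.2) = 3.09
pH = 14 - pOH = 14 - 3.09 = 10.91

10.91


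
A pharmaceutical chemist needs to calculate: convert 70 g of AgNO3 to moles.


M(AgNO3) = 169.88 g/mol
n = mass/M = 70/169.88 = 0.4121 mol

0.4121 mol


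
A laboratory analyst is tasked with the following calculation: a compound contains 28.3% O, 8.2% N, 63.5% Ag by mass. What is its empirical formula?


Assume 100 g sample. Moles of each element:
  O: 28.3/16.0 = 1.769 mol
  N: 8.2/14.01 = 0.585 mol
  Ag: 63.5/107.87 = 0.589 mol
Divide by smallest (0.585):
  O: 1.769/0.585 = 3.02
  N: 0.585/0.585 = 1.0
  Ag: 0.589/0.585 = 1.01
Empirical formula: AgNO3

AgNO3


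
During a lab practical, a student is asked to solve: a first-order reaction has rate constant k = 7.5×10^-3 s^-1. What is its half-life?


t½ = ln2/k = 0.693147/(7.5×10^-3 s^-1)
= 92.42 s

92.42 s


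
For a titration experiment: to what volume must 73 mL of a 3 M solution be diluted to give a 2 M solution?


C1V1 = C2V2
3 × 73 = 2 × V2
V2 = 219/2 = 109.5 mL

109.5 mL


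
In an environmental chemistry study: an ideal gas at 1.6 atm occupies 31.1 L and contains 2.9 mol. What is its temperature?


PV = nRT  (R = 0.08206 L·atm/(mol·K))
T = PV/(nR) = 1.6×31.1/(2.9×0.08206)
= 49.76/0.237974
= 209.10 K

209.10 K


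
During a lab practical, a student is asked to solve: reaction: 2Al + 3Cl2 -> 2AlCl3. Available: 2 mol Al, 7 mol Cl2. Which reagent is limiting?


Mole ratio available / coefficient:
  Al: 2/2 = 1.000
  Cl2: 7/3 = 2.333
Smaller ratio is limiting.

Al


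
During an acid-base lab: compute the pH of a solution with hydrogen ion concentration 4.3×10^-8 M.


pH = -log10([H+]) = -log10(4.3×10^-8)
= 8 - log10(4.3)
= 8 - 0.63
= 7.37

7.37


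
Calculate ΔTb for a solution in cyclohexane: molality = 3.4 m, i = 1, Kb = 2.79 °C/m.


ΔTb = Kb × m × i
= 2.79 × 3.4 × 1
= 9.486 °C

9.486 °C


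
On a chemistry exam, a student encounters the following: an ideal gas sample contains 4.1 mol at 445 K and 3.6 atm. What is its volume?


PV = nRT  (R = 0.08206 L·atm/(mol·K))
V = nRT/P = 4.1×0.08206×445/3.6
= 41.588 L

41.588 L


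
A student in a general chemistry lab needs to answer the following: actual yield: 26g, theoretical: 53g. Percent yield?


% yield = actual/theoretical × 100
= 26/53 × 100
= 49.06%

49.06%


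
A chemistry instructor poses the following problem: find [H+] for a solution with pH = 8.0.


[H+] = 10^(-pH) = 10^(-8.0)
= 1.0×10^-8 M

1.0×10^-8 M


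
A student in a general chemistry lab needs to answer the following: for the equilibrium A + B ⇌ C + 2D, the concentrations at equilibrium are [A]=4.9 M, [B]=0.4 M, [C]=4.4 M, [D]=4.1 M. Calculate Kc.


Kc = [C][D]^2/([A][B])
= (4.4^1 × 4.1^2)/(4.9^1 × 0.4^1)
= 73.964/1.96
= 37.74

37.74


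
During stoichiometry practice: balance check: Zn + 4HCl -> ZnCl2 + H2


Equation: Zn + 4HCl -> ZnCl2 + H2
Check atoms: Cl: 4≠2, H: 4≠2, Zn: 1=1
Not balanced

No, not balanced


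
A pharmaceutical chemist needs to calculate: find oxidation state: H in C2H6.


H is +1 with nonmetals
Oxidation number: +1

+1


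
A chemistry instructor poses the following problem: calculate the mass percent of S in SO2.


M(SO2) = 1×32.07 + 2×16.0 = 64.07 g/mol
Mass of S = 1 × 32.07 = 32.07 g/mol
% S = 32.07/64.07 × 100 = 50.05%

50.05%


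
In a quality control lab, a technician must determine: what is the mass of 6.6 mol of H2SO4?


M(H2SO4) = 98.09 g/mol
mass = n × M = 6.6 × 98.09 = 647.39 g

647.39 g


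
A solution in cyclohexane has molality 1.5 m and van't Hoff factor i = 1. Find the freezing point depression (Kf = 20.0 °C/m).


ΔTf = Kf × m × i
= 20.0 × 1.5 × 1
= 30.0 °C

30.0 °C


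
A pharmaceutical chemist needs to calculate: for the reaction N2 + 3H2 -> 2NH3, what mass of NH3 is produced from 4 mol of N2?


Mole ratio NH3:N2 = 2:1
n(NH3) = 4 × 2/1 = 8.000 mol
mass = 8.000 × 17.03 = 136.24 g

136.24 g


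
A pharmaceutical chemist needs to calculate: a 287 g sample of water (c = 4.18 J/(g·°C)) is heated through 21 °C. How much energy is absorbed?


q = mcΔT = 287 × 4.18 × 21
= 25192.86 J

25192.86 J


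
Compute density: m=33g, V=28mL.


ρ = mass/volume
= 33/28
= 1.179 g/mL

1.179 g/mL


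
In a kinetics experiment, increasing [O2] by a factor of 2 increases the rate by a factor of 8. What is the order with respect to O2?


rate ∝ [O2]^n
2^n = 8 → n = 3
Order in O2: 3

3


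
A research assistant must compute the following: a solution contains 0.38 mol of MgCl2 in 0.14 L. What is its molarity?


M = n/V = 0.38/0.14 = 2.714 mol/L

2.714 M


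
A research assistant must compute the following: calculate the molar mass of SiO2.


M(SiO2) = 1×28.09 + 2×16.0
= 28.09 + 32.0
= 60.09 g/mol

60.09 g/mol


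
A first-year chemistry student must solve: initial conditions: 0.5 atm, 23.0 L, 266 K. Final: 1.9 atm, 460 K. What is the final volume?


P1V1/T1 = P2V2/T2
V2 = P1V1T2/(T1P2)
= 0.5×23.0×460/(266×1.9)
= 10.467 L

10.467 L


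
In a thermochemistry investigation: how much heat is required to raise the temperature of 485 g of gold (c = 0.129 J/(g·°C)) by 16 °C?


q = mcΔT = 485 × 0.129 × 16
= 1001.04 J

1001.04 J


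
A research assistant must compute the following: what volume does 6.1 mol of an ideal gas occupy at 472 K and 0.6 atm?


PV = nRT  (R = 0.08206 L·atm/(mol·K))
V = nRT/P = 6.1×0.08206×472/0.6
= 393.779 L

393.779 L


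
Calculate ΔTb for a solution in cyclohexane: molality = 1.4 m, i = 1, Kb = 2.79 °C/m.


ΔTb = Kb × m × i
= 2.79 × 1.4 × 1
= 3.906 °C

3.906 °C


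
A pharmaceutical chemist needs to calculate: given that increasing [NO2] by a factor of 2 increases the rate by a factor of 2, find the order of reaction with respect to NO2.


rate ∝ [NO2]^n
2^n = 2 → n = 1
Order in NO2: 1

1


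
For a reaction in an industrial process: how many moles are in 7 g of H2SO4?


M(H2SO4) = 98.09 g/mol
n = mass/M = 7/98.09 = 0.0714 mol

0.0714 mol


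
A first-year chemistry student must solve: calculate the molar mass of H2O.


M(H2O) = 2×1.008 + 1×16.0
= 2.02 + 16.0
= 18.02 g/mol

18.02 g/mol


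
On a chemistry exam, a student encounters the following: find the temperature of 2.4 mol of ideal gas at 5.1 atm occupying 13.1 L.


PV = nRT  (R = 0.08206 L·atm/(mol·K))
T = PV/(nR) = 5.1×13.1/(2.4×0.08206)
= 66.81/0.196944
= 339.23 K

339.23 K


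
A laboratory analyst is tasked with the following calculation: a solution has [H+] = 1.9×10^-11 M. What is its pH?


pH = -log10([H+]) = -log10(1.9×10^-11)
= 11 - log10(1.9)
= 11 - 0.28
= 10.72

10.72


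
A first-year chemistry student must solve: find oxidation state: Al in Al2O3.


Al is +3
Oxidation number: +3

+3


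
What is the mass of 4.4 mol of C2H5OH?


M(C2H5OH) = 46.07 g/mol
mass = n × M = 4.4 × 46.07 = 202.71 g

202.71 g


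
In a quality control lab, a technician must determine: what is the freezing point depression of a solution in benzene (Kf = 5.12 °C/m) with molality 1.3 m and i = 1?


ΔTf = Kf × m × i
= 5.12 × 1.3 × 1
= 6.656 °C

6.656 °C


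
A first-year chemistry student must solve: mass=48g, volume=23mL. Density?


ρ = mass/volume
= 48/23
= 2.087 g/mL

2.087 g/mL


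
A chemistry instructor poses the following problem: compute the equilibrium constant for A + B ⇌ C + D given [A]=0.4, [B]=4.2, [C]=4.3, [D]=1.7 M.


Kc = [C][D]/([A][B])
= (4.3^1 × 1.7^1)/(0.4^1 × 4.2^1)
= 7.31/1.68
= 4.351

4.351


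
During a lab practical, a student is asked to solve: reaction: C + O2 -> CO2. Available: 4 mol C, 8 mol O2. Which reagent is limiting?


Mole ratio available / coefficient:
  C: 4/1 = 4.000
  O2: 8/1 = 8.000
Smaller ratio is limiting.

C


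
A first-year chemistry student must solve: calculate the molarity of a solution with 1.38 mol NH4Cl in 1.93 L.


M = n/V = 1.38/1.93 = 0.715 mol/L

0.715 M


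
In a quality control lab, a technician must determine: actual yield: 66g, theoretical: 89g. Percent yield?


% yield = actual/theoretical × 100
= 66/89 × 100
= 74.16%

74.16%


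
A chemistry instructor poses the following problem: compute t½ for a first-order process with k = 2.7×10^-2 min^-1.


t½ = ln2/k = 0.693147/(2.7×10^-2 min^-1)
= 25.67 min

25.67 min


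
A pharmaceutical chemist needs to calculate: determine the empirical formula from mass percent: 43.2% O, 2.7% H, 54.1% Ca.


Assume 100 g sample. Moles of each element:
  O: 43.2/16.0 = 2.7 mol
  H: 2.7/1.008 = 2.679 mol
  Ca: 54.1/40.08 = 1.35 mol
Divide by smallest (1.35):
  O: 2.7/1.35 = 2.0
  H: 2.679/1.35 = 1.98
  Ca: 1.35/1.35 = 1.0
Empirical formula: CaO2H2

CaO2H2


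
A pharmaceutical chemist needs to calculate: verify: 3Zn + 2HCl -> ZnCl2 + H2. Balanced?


Equation: 3Zn + 2HCl -> ZnCl2 + H2
Check atoms: Cl: 2=2, H: 2=2, Zn: 3≠1
Not balanced

No, not balanced


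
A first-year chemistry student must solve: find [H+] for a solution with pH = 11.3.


[H+] = 10^(-pH) = 10^(-11.3)
= 5.01×10^-12 M

5.01×10^-12 M


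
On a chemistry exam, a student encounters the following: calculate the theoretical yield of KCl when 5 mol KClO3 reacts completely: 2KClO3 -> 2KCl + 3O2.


Mole ratio KCl:KClO3 = 2:2
n(KCl) = 5 × 2/2 = 5.000 mol
mass = 5.000 × 74.55 = 372.75 g

372.75 g


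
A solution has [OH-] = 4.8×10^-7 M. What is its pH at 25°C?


pOH = -log10([OH-]) = -log10(4.8×10^-7)
= 7 - log10(4.8) = 6.32
pH = 14 - pOH = 14 - 6.32 = 7.68

7.68


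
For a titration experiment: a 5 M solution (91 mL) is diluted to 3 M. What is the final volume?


C1V1 = C2V2
5 × 91 = 3 × V2
V2 = 455/3 = 151.67 mL

151.67 mL


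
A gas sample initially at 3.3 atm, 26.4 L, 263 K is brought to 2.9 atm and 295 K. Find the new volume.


P1V1/T1 = P2V2/T2
V2 = P1V1T2/(T1P2)
= 3.3×26.4×295/(263×2.9)
= 33.697 L

33.697 L


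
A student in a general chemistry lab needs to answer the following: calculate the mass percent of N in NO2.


M(NO2) = 1×14.01 + 2×16.0 = 46.01 g/mol
Mass of N = 1 × 14.01 = 14.01 g/mol
% N = 14.01/46.01 × 100 = 30.45%

30.45%


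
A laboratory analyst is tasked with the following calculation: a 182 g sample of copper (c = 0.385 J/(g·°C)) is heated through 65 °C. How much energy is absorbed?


q = mcΔT = 182 × 0.385 × 65
= 4554.55 J

4554.55 J


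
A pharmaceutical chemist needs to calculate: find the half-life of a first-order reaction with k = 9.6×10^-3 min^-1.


t½ = ln2/k = 0.693147/(9.6×10^-3 min^-1)
= 72.20 min

72.20 min


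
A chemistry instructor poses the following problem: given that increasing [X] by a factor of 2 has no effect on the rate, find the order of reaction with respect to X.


rate ∝ [X]^n
rate ∝ [X]^0
Order in X: 0

0


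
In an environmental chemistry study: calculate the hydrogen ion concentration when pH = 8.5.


[H+] = 10^(-pH) = 10^(-8.5)
= 3.16×10^-9 M

3.16×10^-9 M


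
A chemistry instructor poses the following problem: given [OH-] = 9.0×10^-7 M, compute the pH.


pOH = -log10([OH-]) = -log10(9.0×10^-7)
= 7 - log10(9.0) = 6.05
pH = 14 - pOH = 14 - 6.05 = 7.95

7.95


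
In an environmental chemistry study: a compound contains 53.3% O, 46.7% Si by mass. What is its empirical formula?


Assume 100 g sample. Moles of each element:
  O: 53.3/16.0 = 3.331 mol
  Si: 46.7/28.09 = 1.663 mol
Divide by smallest (1.663):
  O: 3.331/1.663 = 2.0
  Si: 1.663/1.663 = 1.0
Empirical formula: SiO2

SiO2


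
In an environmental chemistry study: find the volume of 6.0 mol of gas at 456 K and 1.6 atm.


PV = nRT  (R = 0.08206 L·atm/(mol·K))
V = nRT/P = 6.0×0.08206×456/1.6
= 140.323 L

140.323 L


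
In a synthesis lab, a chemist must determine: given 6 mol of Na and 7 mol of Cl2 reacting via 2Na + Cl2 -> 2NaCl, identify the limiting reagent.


Mole ratio available / coefficient:
  Na: 6/2 = 3.000
  Cl2: 7/1 = 7.000
Smaller ratio is limiting.

Na


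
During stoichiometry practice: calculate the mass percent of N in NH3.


M(NH3) = 1×14.01 + 3×1.008 = 17.034 g/mol
Mass of N = 1 × 14.01 = 14.01 g/mol
% N = 14.01/17.034 × 100 = 82.25%

82.25%


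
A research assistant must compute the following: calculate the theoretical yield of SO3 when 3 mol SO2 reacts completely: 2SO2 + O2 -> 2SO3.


Mole ratio SO3:SO2 = 2:2
n(SO3) = 3 × 2/2 = 3.000 mol
mass = 3.000 × 80.07 = 240.21 g

240.21 g


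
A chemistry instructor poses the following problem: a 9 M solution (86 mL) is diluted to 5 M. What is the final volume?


C1V1 = C2V2
9 × 86 = 5 × V2
V2 = 774/5 = 154.8 mL

154.8 mL


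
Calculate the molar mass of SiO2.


M(SiO2) = 1×28.09 + 2×16.0
= 28.09 + 32.0
= 60.09 g/mol

60.09 g/mol


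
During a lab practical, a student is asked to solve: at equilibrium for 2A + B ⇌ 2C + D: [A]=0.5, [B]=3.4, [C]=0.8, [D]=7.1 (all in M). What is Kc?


Kc = [C]^2[D]/([A]^2[B])
= (0.8^2 × 7.1^1)/(0.5^2 × 3.4^1)
= 4.544/0.85
= 5.346

5.346


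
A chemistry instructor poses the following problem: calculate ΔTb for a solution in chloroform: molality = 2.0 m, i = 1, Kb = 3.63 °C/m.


ΔTb = Kb × m × i
= 3.63 × 2.0 × 1
= 7.26 °C

7.26 °C


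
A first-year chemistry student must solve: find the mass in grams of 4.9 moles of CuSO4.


M(CuSO4) = 159.62 g/mol
mass = n × M = 4.9 × 159.62 = 782.14 g

782.14 g


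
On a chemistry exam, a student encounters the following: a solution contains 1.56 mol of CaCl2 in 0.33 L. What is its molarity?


M = n/V = 1.56/0.33 = 4.727 mol/L

4.727 M


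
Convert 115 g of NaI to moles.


M(NaI) = 149.89 g/mol
n = mass/M = 115/149.89 = 0.7672 mol

0.7672 mol


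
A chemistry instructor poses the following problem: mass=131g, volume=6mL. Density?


ρ = mass/volume
= 131/6
= 21.833 g/mL

21.833 g/mL


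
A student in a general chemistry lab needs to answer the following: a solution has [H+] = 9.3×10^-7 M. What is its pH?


pH = -log10([H+]) = -log10(9.3×10^-7)
= 7 - log10(9.3)
= 7 - 0.97
= 6.03

6.03


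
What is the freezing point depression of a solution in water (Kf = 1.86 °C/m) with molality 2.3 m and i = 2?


ΔTf = Kf × m × i
= 1.86 × 2.3 × 2
= 8.556 °C

8.556 °C


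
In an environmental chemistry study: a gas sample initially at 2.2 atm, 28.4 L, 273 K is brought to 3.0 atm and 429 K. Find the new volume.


P1V1/T1 = P2V2/T2
V2 = P1V1T2/(T1P2)
= 2.2×28.4×429/(273×3.0)
= 32.728 L

32.728 L


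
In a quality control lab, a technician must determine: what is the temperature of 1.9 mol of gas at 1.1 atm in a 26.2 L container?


PV = nRT  (R = 0.08206 L·atm/(mol·K))
T = PV/(nR) = 1.1×26.2/(1.9×0.08206)
= 28.82/0.155914
= 184.85 K

184.85 K


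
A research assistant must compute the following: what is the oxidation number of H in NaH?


H with a metal (hydride): -1
Oxidation number: -1

-1


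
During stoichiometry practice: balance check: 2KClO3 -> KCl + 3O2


Equation: 2KClO3 -> KCl + 3O2
Check atoms: Cl: 2≠1, K: 2≠1, O: 6=6
Not balanced

No, not balanced


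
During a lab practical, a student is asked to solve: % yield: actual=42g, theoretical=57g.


% yield = actual/theoretical × 100
= 42/57 × 100
= 73.68%

73.68%


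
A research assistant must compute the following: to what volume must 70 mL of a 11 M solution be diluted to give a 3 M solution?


C1V1 = C2V2
11 × 70 = 3 × V2
V2 = 770/3 = 256.67 mL

256.67 mL


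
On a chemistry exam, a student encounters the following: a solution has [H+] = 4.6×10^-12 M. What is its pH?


pH = -log10([H+]) = -log10(4.6×10^-12)
= 12 - log10(4.6)
= 12 - 0.66
= 11.34

11.34


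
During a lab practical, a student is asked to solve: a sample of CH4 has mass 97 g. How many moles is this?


M(CH4) = 16.04 g/mol
n = mass/M = 97/16.04 = 6.0474 mol

6.0474 mol


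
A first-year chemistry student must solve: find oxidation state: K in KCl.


Group 1 metal: +1
Oxidation number: +1

+1


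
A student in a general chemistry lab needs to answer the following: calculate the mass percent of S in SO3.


M(SO3) = 1×32.07 + 3×16.0 = 80.07 g/mol
Mass of S = 1 × 32.07 = 32.07 g/mol
% S = 32.07/80.07 × 100 = 40.05%

40.05%


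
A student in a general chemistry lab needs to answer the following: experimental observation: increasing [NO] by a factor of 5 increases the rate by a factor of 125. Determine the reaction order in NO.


rate ∝ [NO]^n
5^n = 125 → n = 3
Order in NO: 3

3


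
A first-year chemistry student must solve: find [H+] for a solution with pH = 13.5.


[H+] = 10^(-pH) = 10^(-13.5)
= 3.16×10^-14 M

3.16×10^-14 M


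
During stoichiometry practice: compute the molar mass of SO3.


M(SO3) = 1×32.07 + 3×16.0
= 32.07 + 48.0
= 80.07 g/mol

80.07 g/mol


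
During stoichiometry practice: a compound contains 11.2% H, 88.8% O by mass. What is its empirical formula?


Assume 100 g sample. Moles of each element:
  H: 11.2/1.008 = 11.111 mol
  O: 88.8/16.0 = 5.55 mol
Divide by smallest (5.55):
  H: 11.111/5.55 = 2.0
  O: 5.55/5.55 = 1.0
Empirical formula: H2O

H2O


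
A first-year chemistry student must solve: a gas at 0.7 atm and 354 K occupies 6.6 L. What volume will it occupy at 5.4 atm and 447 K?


P1V1/T1 = P2V2/T2
V2 = P1V1T2/(T1P2)
= 0.7×6.6×447/(354×5.4)
= 1.08 L

1.08 L


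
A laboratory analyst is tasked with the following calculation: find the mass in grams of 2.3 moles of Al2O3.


M(Al2O3) = 101.96 g/mol
mass = n × M = 2.3 × 101.96 = 234.51 g

234.51 g


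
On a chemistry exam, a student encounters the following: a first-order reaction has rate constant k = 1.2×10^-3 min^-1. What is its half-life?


t½ = ln2/k = 0.693147/(1.2×10^-3 min^-1)
= 577.6 min

577.6 min


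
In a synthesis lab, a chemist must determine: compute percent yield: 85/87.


% yield = actual/theoretical × 100
= 85/87 × 100
= 97.7%

97.7%


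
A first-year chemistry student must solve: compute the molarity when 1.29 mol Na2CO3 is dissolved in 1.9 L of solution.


M = n/V = 1.29/1.9 = 0.679 mol/L

0.679 M


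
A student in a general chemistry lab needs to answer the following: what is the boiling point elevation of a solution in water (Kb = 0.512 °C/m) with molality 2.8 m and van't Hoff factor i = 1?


ΔTb = Kb × m × i
= 0.512 × 2.8 × 1
= 1.4336 °C

1.4336 °C


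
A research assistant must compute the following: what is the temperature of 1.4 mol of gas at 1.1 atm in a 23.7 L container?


PV = nRT  (R = 0.08206 L·atm/(mol·K))
T = PV/(nR) = 1.1×23.7/(1.4×0.08206)
= 26.07/0.114884
= 226.92 K

226.92 K


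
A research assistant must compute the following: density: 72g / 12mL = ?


ρ = mass/volume
= 72/12
= 6.0 g/mL

6.0 g/mL


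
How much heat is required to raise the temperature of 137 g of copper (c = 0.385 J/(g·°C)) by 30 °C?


q = mcΔT = 137 × 0.385 × 30
= 1582.35 J

1582.35 J


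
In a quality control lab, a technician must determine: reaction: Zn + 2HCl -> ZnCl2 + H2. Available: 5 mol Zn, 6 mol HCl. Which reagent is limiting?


Mole ratio available / coefficient:
  Zn: 5/1 = 5.000
  HCl: 6/2 = 3.000
Smaller ratio is limiting.

HCl


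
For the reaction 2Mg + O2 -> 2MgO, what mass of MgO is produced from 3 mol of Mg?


Mole ratio MgO:Mg = 2:2
n(MgO) = 3 × 2/2 = 3.000 mol
mass = 3.000 × 40.31 = 120.93 g

120.93 g


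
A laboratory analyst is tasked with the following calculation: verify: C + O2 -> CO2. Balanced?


Equation: C + O2 -> CO2
Check atoms: C: 1=1, O: 2=2
Balanced

Yes, balanced


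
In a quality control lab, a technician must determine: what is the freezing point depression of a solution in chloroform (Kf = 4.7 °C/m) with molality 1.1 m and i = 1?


ΔTf = Kf × m × i
= 4.7 × 1.1 × 1
= 5.17 °C

5.17 °C


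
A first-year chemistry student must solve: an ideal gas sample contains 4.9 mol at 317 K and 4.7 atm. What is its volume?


PV = nRT  (R = 0.08206 L·atm/(mol·K))
V = nRT/P = 4.9×0.08206×317/4.7
= 27.12 L

27.12 L


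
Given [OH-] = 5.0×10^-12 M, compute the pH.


pOH = -log10([OH-]) = -log10(5.0×10^-12)
= 12 - log10(5.0) = 11.3
pH = 14 - pOH = 14 - 11.3 = 2.7

2.7


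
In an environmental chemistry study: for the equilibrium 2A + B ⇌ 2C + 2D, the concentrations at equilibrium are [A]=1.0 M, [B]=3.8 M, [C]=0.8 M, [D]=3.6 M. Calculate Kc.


Kc = [C]^2[D]^2/([A]^2[B])
= (0.8^2 × 3.6^2)/(1.0^2 × 3.8^1)
= 8.2944/3.8
= 2.183

2.183


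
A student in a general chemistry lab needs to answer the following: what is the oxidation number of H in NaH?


H with a metal (hydride): -1
Oxidation number: -1

-1


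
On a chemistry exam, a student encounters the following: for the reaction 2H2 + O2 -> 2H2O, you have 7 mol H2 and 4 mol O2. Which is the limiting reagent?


Mole ratio available / coefficient:
  H2: 7/2 = 3.500
  O2: 4/1 = 4.000
Smaller ratio is limiting.

H2


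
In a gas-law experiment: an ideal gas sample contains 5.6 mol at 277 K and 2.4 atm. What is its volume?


PV = nRT  (R = 0.08206 L·atm/(mol·K))
V = nRT/P = 5.6×0.08206×277/2.4
= 53.038 L

53.038 L


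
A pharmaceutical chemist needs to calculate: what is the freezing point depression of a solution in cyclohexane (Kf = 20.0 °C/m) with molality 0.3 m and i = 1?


ΔTf = Kf × m × i
= 20.0 × 0.3 × 1
= 6.0 °C

6.0 °C


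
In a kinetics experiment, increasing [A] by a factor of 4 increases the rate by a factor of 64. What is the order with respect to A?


rate ∝ [A]^n
4^n = 64 → n = 3
Order in A: 3

3


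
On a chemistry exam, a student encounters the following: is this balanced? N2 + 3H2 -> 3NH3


Equation: N2 + 3H2 -> 3NH3
Check atoms: H: 6≠9, N: 2≠3
Not balanced

No, not balanced


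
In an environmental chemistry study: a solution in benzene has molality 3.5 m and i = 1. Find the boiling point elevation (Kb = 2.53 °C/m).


ΔTb = Kb × m × i
= 2.53 × 3.5 × 1
= 8.855 °C

8.855 °C


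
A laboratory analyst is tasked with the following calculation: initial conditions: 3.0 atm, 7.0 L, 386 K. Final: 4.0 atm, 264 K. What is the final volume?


P1V1/T1 = P2V2/T2
V2 = P1V1T2/(T1P2)
= 3.0×7.0×264/(386×4.0)
= 3.591 L

3.591 L


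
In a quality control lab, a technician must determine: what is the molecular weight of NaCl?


M(NaCl) = 1×22.99 + 1×35.45
= 22.99 + 35.45
= 58.44 g/mol

58.44 g/mol


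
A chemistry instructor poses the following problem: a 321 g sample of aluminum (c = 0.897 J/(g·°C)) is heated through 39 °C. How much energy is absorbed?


q = mcΔT = 321 × 0.897 × 39
= 11229.54 J

11229.54 J


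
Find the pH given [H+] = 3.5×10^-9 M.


pH = -log10([H+]) = -log10(3.5×10^-9)
= 9 - log10(3.5)
= 9 - 0.54
= 8.46

8.46


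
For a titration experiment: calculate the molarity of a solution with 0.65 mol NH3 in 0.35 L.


M = n/V = 0.65/0.35 = 1.857 mol/L

1.857 M


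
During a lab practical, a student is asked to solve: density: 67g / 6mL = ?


ρ = mass/volume
= 67/6
= 11.167 g/mL

11.167 g/mL


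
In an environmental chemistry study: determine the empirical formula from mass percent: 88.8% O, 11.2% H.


Assume 100 g sample. Moles of each element:
  O: 88.8/16.0 = 5.55 mol
  H: 11.2/1.008 = 11.111 mol
Divide by smallest (5.55):
  O: 5.55/5.55 = 1.0
  H: 11.111/5.55 = 2.0
Empirical formula: H2O

H2O


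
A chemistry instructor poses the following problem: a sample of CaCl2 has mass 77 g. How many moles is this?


M(CaCl2) = 110.98 g/mol
n = mass/M = 77/110.98 = 0.6938 mol

0.6938 mol


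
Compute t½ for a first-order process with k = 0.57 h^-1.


t½ = ln2/k = 0.693147/(0.57 h^-1)
= 1.216 h

1.216 h


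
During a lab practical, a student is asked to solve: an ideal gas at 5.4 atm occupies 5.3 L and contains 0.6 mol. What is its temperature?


PV = nRT  (R = 0.08206 L·atm/(mol·K))
T = PV/(nR) = 5.4×5.3/(0.6×0.08206)
= 28.62/0.049236
= 581.28 K

581.28 K


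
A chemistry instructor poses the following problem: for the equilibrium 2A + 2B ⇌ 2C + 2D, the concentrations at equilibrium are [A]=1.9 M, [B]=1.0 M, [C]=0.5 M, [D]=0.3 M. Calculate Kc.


Kc = [C]^2[D]^2/([A]^2[B]^2)
= (0.5^2 × 0.3^2)/(1.9^2 × 1.0^2)
= 0.0225/3.61
= 0.006233

0.006233


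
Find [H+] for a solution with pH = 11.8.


[H+] = 10^(-pH) = 10^(-11.8)
= 1.58×10^-12 M

1.58×10^-12 M


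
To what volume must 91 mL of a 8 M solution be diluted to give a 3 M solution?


C1V1 = C2V2
8 × 91 = 3 × V2
V2 = 728/3 = 242.67 mL

242.67 mL


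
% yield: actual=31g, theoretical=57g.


% yield = actual/theoretical × 100
= 31/57 × 100
= 54.39%

54.39%


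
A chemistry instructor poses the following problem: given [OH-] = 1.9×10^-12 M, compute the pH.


pOH = -log10([OH-]) = -log10(1.9×10^-12)
= 12 - log10(1.9) = 11.72
pH = 14 - pOH = 14 - 11.72 = 2.28

2.28


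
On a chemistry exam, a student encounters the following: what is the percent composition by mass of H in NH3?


M(NH3) = 1×14.01 + 3×1.008 = 17.034 g/mol
Mass of H = 3 × 1.008 = 3.024 g/mol
% H = 3.024/17.034 × 100 = 17.75%

17.75%


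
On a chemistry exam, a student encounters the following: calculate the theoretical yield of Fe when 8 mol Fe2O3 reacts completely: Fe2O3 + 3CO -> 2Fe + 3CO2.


Mole ratio Fe:Fe2O3 = 2:1
n(Fe) = 8 × 2/1 = 16.000 mol
mass = 16.000 × 55.85 = 893.6 g

893.6 g


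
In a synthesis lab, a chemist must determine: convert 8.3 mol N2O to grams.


M(N2O) = 44.02 g/mol
mass = n × M = 8.3 × 44.02 = 365.37 g

365.37 g


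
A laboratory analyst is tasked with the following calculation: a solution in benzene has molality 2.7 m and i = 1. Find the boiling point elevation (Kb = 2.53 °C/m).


ΔTb = Kb × m × i
= 2.53 × 2.7 × 1
= 6.831 °C

6.831 °C


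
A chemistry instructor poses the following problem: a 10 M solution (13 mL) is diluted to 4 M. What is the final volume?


C1V1 = C2V2
10 × 13 = 4 × V2
V2 = 130/4 = 32.5 mL

32.5 mL


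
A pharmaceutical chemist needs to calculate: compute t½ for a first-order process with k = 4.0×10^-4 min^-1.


t½ = ln2/k = 0.693147/(4.0×10^-4 min^-1)
= 1733 min

1733 min


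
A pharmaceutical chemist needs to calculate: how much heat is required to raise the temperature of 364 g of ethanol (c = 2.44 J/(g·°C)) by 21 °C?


q = mcΔT = 364 × 2.44 × 21
= 18651.36 J

18651.36 J


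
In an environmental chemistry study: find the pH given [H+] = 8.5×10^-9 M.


pH = -log10([H+]) = -log10(8.5×10^-9)
= 9 - log10(8.5)
= 9 - 0.93
= 8.07

8.07


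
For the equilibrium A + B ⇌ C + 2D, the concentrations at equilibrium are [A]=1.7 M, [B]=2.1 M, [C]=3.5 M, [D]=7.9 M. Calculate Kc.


Kc = [C][D]^2/([A][B])
= (3.5^1 × 7.9^2)/(1.7^1 × 2.1^1)
= 218.435/3.57
= 61.19

61.19


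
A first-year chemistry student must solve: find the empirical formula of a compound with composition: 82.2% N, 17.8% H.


Assume 100 g sample. Moles of each element:
  N: 82.2/14.01 = 5.867 mol
  H: 17.8/1.008 = 17.659 mol
Divide by smallest (5.867):
  N: 5.867/5.867 = 1.0
  H: 17.659/5.867 = 3.01
Empirical formula: NH3

NH3


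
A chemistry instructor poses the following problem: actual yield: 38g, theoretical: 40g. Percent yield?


% yield = actual/theoretical × 100
= 38/40 × 100
= 95.0%

95.0%


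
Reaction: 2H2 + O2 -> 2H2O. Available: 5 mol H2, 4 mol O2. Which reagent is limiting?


Mole ratio available / coefficient:
  H2: 5/2 = 2.500
  O2: 4/1 = 4.000
Smaller ratio is limiting.

H2


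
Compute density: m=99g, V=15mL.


ρ = mass/volume
= 99/15
= 6.6 g/mL

6.6 g/mL


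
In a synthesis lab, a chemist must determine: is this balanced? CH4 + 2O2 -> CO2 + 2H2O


Equation: CH4 + 2O2 -> CO2 + 2H2O
Check atoms: C: 1=1, H: 4=4, O: 4=4
Balanced

Yes, balanced


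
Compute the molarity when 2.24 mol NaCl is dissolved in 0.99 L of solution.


M = n/V = 2.24/0.99 = 2.263 mol/L

2.263 M


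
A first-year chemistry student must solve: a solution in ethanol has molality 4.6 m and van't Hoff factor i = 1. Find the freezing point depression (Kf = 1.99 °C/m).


ΔTf = Kf × m × i
= 1.99 × 4.6 × 1
= 9.154 °C

9.154 °C


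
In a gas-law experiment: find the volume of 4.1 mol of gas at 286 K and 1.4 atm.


PV = nRT  (R = 0.08206 L·atm/(mol·K))
V = nRT/P = 4.1×0.08206×286/1.4
= 68.731 L

68.731 L


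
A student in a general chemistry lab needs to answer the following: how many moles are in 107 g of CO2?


M(CO2) = 44.01 g/mol
n = mass/M = 107/44.01 = 2.4313 mol

2.4313 mol


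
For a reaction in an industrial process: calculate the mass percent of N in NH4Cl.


M(NH4Cl) = 1×14.01 + 4×1.008 + 1×35.45 = 53.492 g/mol
Mass of N = 1 × 14.01 = 14.01 g/mol
% N = 14.01/53.492 × 100 = 26.19%

26.19%


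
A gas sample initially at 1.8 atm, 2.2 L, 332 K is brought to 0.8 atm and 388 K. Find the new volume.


P1V1/T1 = P2V2/T2
V2 = P1V1T2/(T1P2)
= 1.8×2.2×388/(332×0.8)
= 5.785 L

5.785 L


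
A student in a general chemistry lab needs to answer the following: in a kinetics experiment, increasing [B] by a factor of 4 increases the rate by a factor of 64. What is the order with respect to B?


rate ∝ [B]^n
4^n = 64 → n = 3
Order in B: 3

3


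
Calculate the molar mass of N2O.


M(N2O) = 2×14.01 + 1×16.0
= 28.02 + 16.0
= 44.02 g/mol

44.02 g/mol


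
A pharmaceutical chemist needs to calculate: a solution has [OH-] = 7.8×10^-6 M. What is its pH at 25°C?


pOH = -log10([OH-]) = -log10(7.8×10^-6)
= 6 - log10(7.8) = 5.11
pH = 14 - pOH = 14 - 5.11 = 8.89

8.89


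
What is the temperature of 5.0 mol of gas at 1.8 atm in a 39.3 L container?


PV = nRT  (R = 0.08206 L·atm/(mol·K))
T = PV/(nR) = 1.8×39.3/(5.0×0.08206)
= 70.74/0.410300
= 172.41 K

172.41 K


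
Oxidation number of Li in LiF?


Group 1 metal: +1
Oxidation number: +1

+1


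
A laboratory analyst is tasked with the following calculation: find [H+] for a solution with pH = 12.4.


[H+] = 10^(-pH) = 10^(-12.4)
= 3.98×10^-13 M

3.98×10^-13 M


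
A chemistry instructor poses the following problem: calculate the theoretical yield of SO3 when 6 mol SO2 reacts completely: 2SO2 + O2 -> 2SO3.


Mole ratio SO3:SO2 = 2:2
n(SO3) = 6 × 2/2 = 6.000 mol
mass = 6.000 × 80.07 = 480.42 g

480.42 g


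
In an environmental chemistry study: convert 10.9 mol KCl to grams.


M(KCl) = 74.55 g/mol
mass = n × M = 10.9 × 74.55 = 812.60 g

812.60 g


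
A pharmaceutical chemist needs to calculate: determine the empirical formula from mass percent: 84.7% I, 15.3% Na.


Assume 100 g sample. Moles of each element:
  I: 84.7/126.9 = 0.667 mol
  Na: 15.3/22.99 = 0.666 mol
Divide by smallest (0.666):
  I: 0.667/0.666 = 1.0
  Na: 0.666/0.666 = 1.0
Empirical formula: NaI

NaI


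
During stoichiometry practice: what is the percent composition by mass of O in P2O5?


M(P2O5) = 2×30.97 + 5×16.0 = 141.94 g/mol
Mass of O = 5 × 16.0 = 80.00 g/mol
% O = 80.00/141.94 × 100 = 56.36%

56.36%


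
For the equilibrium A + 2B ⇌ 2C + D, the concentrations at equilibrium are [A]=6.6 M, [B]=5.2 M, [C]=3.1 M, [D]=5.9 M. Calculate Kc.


Kc = [C]^2[D]/([A][B]^2)
= (3.1^2 × 5.9^1)/(6.6^1 × 5.2^2)
= 56.699/178.464
= 0.3177

0.3177


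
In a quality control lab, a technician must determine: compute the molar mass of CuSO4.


M(CuSO4) = 1×63.55 + 1×32.07 + 4×16.0
= 63.55 + 32.07 + 64.0
= 159.62 g/mol

159.62 g/mol


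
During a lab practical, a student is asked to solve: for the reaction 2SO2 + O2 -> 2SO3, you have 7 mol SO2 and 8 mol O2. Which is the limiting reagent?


Mole ratio available / coefficient:
  SO2: 7/2 = 3.500
  O2: 8/1 = 8.000
Smaller ratio is limiting.

SO2


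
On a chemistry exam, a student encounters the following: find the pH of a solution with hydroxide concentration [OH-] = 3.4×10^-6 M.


pOH = -log10([OH-]) = -log10(3.4×10^-6)
= 6 - log10(3.4) = 5.47
pH = 14 - pOH = 14 - 5.47 = 8.53

8.53


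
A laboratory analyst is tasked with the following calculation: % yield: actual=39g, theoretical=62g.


% yield = actual/theoretical × 100
= 39/62 × 100
= 62.9%

62.9%


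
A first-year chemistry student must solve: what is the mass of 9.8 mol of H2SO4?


M(H2SO4) = 98.09 g/mol
mass = n × M = 9.8 × 98.09 = 961.28 g

961.28 g


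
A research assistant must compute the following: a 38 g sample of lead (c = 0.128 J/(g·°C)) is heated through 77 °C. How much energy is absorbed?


q = mcΔT = 38 × 0.128 × 77
= 374.53 J

374.53 J


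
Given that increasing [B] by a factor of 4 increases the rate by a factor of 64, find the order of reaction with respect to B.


rate ∝ [B]^n
4^n = 64 → n = 3
Order in B: 3

3
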